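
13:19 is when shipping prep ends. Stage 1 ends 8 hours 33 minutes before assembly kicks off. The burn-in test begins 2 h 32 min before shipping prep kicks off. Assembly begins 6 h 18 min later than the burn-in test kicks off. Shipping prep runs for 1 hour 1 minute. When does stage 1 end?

07:31

Shipping prep starts at 13:19 − 61 min = 12:18.
The burn-in test starts at 12:18 − 152 min = 09:46.
Assembly starts at 09:46 + 378 min = 16:04.
Stage 1 ends at 16:04 − 513 min = 07:31.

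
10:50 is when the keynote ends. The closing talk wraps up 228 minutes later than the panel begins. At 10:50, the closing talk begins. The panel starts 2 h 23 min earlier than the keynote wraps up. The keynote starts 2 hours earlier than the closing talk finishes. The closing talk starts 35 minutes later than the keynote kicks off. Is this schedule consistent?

Yes

The panel starts at 10:50 − 143 min = 08:27.
The closing talk ends at 08:27 + 228 min = 12:15.
The keynote starts at 12:15 − 120 min = 10:15.
The closing talk starts at 10:15 + 35 min = 10:50.
That matches the stated 10:50, so the schedule is consistent.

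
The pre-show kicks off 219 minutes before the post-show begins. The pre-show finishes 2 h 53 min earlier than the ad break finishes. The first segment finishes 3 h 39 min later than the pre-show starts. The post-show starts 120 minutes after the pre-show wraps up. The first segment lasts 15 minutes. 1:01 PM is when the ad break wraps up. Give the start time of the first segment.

11:53 AM

The pre-show ends at 1:01 PM − 173 min = 10:08 AM.
The post-show starts at 10:08 AM + 120 min = 12:08 PM.
The pre-show starts at 12:08 PM − 219 min = 8:29 AM.
The first segment ends at 8:29 AM + 219 min = 12:08 PM.
The first segment starts at 12:08 PM − 15 min = 11:53 AM.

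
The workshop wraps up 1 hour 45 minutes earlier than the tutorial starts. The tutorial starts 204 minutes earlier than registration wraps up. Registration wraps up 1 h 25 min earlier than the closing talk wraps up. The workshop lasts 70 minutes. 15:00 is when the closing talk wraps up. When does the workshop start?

07:16

Registration ends at 15:00 − 85 min = 13:35.
The tutorial starts at 13:35 − 204 min = 10:11.
The workshop ends at 10:11 − 105 min = 08:26.
The workshop starts at 08:26 − 70 min = 07:16.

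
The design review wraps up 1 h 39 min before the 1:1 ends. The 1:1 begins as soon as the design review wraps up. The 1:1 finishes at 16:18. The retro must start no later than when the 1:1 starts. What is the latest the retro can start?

14:39

The design review ends at 16:18 − 99 min = 14:39.
So the 1:1 starts at 14:39.
The retro is bounded by the 1:1, so the latest it can start is 14:39.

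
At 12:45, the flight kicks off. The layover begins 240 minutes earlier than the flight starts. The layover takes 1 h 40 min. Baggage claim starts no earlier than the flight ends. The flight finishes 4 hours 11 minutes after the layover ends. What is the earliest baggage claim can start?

14:36

The layover starts at 12:45 − 240 min = 08:45.
The layover ends at 08:45 + 100 min = 10:25.
The flight ends at 10:25 + 251 min = 14:36.
Baggage claim is bounded by the flight, so the earliest it can start is 14:36.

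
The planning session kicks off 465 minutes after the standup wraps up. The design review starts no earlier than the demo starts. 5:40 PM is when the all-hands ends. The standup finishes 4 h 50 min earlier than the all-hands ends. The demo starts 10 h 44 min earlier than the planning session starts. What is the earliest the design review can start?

The standup ends at 5:40 PM − 290 min = 12:50 PM.
The planning session starts at 12:50 PM + 465 min = 8:35 PM.
The demo starts at 8:35 PM − 644 min = 9:51 AM.
The design review is bounded by the demo, so the earliest it can start is 9:51 AM.

9:51 AM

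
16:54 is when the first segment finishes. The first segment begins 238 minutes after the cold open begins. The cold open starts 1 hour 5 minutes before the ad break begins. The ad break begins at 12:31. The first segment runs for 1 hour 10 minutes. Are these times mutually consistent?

No

The cold open starts at 12:31 − 65 min = 11:26.
The first segment starts at 11:26 + 238 min = 15:24.
The first segment ends at 15:24 + 70 min = 16:34.
But the first segment is also said to end at 16:54 — a 20-minute conflict.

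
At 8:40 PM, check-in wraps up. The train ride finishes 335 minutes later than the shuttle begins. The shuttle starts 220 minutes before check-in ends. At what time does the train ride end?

10:35 PM

The shuttle starts at 8:40 PM − 220 min = 5:00 PM.
The train ride ends at 5:00 PM + 335 min = 10:35 PM.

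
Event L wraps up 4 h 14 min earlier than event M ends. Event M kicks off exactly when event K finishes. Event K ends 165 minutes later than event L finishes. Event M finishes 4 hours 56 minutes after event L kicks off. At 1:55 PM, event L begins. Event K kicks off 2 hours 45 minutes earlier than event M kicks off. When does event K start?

Event M ends at 1:55 PM + 296 min = 6:51 PM.
Event L ends at 6:51 PM − 254 min = 2:37 PM.
Event K ends at 2:37 PM + 165 min = 5:22 PM.
So event M starts at 5:22 PM.
Event K starts at 5:22 PM − 165 min = 2:37 PM.

2:37 PM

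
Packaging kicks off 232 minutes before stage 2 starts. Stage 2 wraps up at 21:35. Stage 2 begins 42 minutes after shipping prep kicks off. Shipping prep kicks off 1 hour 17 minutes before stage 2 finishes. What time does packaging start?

Shipping prep starts at 21:35 − 77 min = 20:18.
Stage 2 starts at 20:18 + 42 min = 21:00.
Packaging starts at 21:00 − 232 min = 17:08.

17:08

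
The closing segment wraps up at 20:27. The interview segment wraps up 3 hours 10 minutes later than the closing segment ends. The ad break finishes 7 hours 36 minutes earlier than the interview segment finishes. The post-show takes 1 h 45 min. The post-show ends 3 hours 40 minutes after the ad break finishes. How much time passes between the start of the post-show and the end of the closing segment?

The interview segment ends at 20:27 + 190 min = 23:37.
The ad break ends at 23:37 − 456 min = 16:01.
The post-show ends at 16:01 + 220 min = 19:41.
The post-show starts at 19:41 − 105 min = 17:56.
From 17:56 to 20:27 is 151 minutes.

151 minutes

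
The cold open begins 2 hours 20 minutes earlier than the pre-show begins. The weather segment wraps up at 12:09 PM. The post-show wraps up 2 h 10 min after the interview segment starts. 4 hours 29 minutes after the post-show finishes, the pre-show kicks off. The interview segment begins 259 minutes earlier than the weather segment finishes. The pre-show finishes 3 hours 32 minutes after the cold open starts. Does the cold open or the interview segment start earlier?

The interview segment starts at 12:09 PM − 259 min = 7:50 AM.
The post-show ends at 7:50 AM + 130 min = 10:00 AM.
The pre-show starts at 10:00 AM + 269 min = 2:29 PM.
The cold open starts at 2:29 PM − 140 min = 12:09 PM.
The cold open starts at 12:09 PM and the interview segment starts at 7:50 AM, so the interview segment is first.

the interview segment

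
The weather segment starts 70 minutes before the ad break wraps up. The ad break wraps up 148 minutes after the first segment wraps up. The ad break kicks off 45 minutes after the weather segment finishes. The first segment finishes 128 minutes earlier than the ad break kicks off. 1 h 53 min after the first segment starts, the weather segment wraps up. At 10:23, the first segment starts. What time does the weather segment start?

12:11

The weather segment ends at 10:23 + 113 min = 12:16.
The ad break starts at 12:16 + 45 min = 13:01.
The first segment ends at 13:01 − 128 min = 10:53.
The ad break ends at 10:53 + 148 min = 13:21.
The weather segment starts at 13:21 − 70 min = 12:11.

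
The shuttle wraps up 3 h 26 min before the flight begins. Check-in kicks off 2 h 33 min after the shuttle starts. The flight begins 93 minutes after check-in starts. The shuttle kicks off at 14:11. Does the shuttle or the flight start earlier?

the shuttle

Check-in starts at 14:11 + 153 min = 16:44.
The flight starts at 16:44 + 93 min = 18:17.
The shuttle starts at 14:11 and the flight starts at 18:17, so the shuttle is first.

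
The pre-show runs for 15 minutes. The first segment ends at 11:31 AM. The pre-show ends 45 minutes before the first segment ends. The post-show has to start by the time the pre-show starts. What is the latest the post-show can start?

10:31 AM

The pre-show ends at 11:31 AM − 45 min = 10:46 AM.
The pre-show starts at 10:46 AM − 15 min = 10:31 AM.
The post-show is bounded by the pre-show, so the latest it can start is 10:31 AM.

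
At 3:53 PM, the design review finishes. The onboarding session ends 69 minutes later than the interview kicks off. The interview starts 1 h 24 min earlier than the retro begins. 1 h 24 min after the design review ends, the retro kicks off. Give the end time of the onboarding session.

The retro starts at 3:53 PM + 84 min = 5:17 PM.
The interview starts at 5:17 PM − 84 min = 3:53 PM.
The onboarding session ends at 3:53 PM + 69 min = 5:02 PM.

5:02 PM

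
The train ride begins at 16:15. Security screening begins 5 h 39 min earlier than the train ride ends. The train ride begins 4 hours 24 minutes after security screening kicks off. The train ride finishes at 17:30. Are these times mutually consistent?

Yes

Security screening starts at 17:30 − 339 min = 11:51.
The train ride starts at 11:51 + 264 min = 16:15.
That matches the stated 16:15, so the schedule is consistent.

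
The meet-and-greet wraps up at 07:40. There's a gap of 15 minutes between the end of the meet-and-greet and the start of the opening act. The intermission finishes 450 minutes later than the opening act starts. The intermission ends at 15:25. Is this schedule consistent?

The opening act starts at 07:40 + 15 min = 07:55.
The intermission ends at 07:55 + 450 min = 15:25.
That matches the stated 15:25, so the schedule is consistent.

Yes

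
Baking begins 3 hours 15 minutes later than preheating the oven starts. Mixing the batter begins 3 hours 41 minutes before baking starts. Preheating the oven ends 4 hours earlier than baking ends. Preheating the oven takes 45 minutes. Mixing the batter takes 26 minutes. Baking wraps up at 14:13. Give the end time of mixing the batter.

09:28

Preheating the oven ends at 14:13 − 240 min = 10:13.
Preheating the oven starts at 10:13 − 45 min = 09:28.
Baking starts at 09:28 + 195 min = 12:43.
Mixing the batter starts at 12:43 − 221 min = 09:02.
Mixing the batter ends at 09:02 + 26 min = 09:28.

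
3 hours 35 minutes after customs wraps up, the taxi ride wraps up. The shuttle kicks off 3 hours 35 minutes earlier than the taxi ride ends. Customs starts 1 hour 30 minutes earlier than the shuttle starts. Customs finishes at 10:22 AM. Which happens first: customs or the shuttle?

The taxi ride ends at 10:22 AM + 215 min = 1:57 PM.
The shuttle starts at 1:57 PM − 215 min = 10:22 AM.
Customs starts at 10:22 AM − 90 min = 8:52 AM.
Customs starts at 8:52 AM and the shuttle starts at 10:22 AM, so customs is first.

customs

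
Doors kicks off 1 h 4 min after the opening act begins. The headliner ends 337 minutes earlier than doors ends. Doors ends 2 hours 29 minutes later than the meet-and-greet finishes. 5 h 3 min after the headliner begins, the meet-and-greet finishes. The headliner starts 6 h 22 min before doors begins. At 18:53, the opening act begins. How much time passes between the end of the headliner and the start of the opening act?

Doors starts at 18:53 + 64 min = 19:57.
The headliner starts at 19:57 − 382 min = 13:35.
The meet-and-greet ends at 13:35 + 303 min = 18:38.
Doors ends at 18:38 + 149 min = 21:07.
The headliner ends at 21:07 − 337 min = 15:30.
From 15:30 to 18:53 is 3 hours 23 minutes.

3 hours 23 minutes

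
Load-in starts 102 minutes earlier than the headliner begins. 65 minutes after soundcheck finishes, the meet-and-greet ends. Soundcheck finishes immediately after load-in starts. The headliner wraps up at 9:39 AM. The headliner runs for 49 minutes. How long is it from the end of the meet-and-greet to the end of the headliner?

The headliner starts at 9:39 AM − 49 min = 8:50 AM.
Load-in starts at 8:50 AM − 102 min = 7:08 AM.
So soundcheck ends at 7:08 AM.
The meet-and-greet ends at 7:08 AM + 65 min = 8:13 AM.
From 8:13 AM to 9:39 AM is 1 h 26 min.

1 h 26 min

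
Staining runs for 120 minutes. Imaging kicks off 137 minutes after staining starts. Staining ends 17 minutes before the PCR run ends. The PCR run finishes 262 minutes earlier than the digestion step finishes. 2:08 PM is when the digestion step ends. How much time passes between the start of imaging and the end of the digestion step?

The PCR run ends at 2:08 PM − 262 min = 9:46 AM.
Staining ends at 9:46 AM − 17 min = 9:29 AM.
Staining starts at 9:29 AM − 120 min = 7:29 AM.
Imaging starts at 7:29 AM + 137 min = 9:46 AM.
From 9:46 AM to 2:08 PM is 4 hours 22 minutes.

4 hours 22 minutes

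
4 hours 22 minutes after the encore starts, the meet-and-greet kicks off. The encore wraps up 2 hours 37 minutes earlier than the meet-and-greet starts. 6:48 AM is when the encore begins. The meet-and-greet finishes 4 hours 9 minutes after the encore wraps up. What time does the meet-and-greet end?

12:42 PM

The meet-and-greet starts at 6:48 AM + 262 min = 11:10 AM.
The encore ends at 11:10 AM − 157 min = 8:33 AM.
The meet-and-greet ends at 8:33 AM + 249 min = 12:42 PM.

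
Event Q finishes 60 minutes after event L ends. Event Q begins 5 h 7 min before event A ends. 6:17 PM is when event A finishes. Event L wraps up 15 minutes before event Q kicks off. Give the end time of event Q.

1:55 PM

Event Q starts at 6:17 PM − 307 min = 1:10 PM.
Event L ends at 1:10 PM − 15 min = 12:55 PM.
Event Q ends at 12:55 PM + 60 min = 1:55 PM.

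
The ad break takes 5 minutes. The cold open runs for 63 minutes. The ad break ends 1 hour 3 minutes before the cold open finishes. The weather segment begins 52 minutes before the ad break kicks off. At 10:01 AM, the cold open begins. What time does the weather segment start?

9:04 AM

The cold open ends at 10:01 AM + 63 min = 11:04 AM.
The ad break ends at 11:04 AM − 63 min = 10:01 AM.
The ad break starts at 10:01 AM − 5 min = 9:56 AM.
The weather segment starts at 9:56 AM − 52 min = 9:04 AM.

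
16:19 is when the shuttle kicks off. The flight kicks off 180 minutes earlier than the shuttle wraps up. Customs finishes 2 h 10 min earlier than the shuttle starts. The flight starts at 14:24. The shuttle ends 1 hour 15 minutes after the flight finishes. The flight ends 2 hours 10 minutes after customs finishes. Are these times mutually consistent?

No

Customs ends at 16:19 − 130 min = 14:09.
The flight ends at 14:09 + 130 min = 16:19.
The shuttle ends at 16:19 + 75 min = 17:34.
The flight starts at 17:34 − 180 min = 14:34.
But the flight is also said to start at 14:24 — a 10-minute conflict.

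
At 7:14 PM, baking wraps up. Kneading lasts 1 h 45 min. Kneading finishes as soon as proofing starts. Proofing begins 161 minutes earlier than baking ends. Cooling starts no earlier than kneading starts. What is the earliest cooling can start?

2:48 PM

Proofing starts at 7:14 PM − 161 min = 4:33 PM.
So kneading ends at 4:33 PM.
Kneading starts at 4:33 PM − 105 min = 2:48 PM.
Cooling is bounded by kneading, so the earliest it can start is 2:48 PM.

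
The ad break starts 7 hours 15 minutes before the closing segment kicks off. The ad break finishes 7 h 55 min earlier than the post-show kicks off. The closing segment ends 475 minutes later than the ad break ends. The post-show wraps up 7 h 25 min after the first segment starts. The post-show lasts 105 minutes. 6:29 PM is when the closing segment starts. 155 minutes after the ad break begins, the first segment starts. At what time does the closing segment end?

The ad break starts at 6:29 PM − 435 min = 11:14 AM.
The first segment starts at 11:14 AM + 155 min = 1:49 PM.
The post-show ends at 1:49 PM + 445 min = 9:14 PM.
The post-show starts at 9:14 PM − 105 min = 7:29 PM.
The ad break ends at 7:29 PM − 475 min = 11:34 AM.
The closing segment ends at 11:34 AM + 475 min = 7:29 PM.

7:29 PM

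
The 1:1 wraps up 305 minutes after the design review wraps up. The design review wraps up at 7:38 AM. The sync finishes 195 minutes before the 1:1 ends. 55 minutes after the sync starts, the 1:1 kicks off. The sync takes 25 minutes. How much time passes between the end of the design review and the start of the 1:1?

The 1:1 ends at 7:38 AM + 305 min = 12:43 PM.
The sync ends at 12:43 PM − 195 min = 9:28 AM.
The sync starts at 9:28 AM − 25 min = 9:03 AM.
The 1:1 starts at 9:03 AM + 55 min = 9:58 AM.
From 7:38 AM to 9:58 AM is 140 minutes.

140 minutes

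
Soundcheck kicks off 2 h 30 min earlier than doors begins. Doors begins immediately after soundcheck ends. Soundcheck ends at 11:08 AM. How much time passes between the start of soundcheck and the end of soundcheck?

Doors starts at 11:08 AM.
Soundcheck starts at 11:08 AM − 150 min = 8:38 AM.
From 8:38 AM to 11:08 AM is 2 hours 30 minutes.

2 hours 30 minutes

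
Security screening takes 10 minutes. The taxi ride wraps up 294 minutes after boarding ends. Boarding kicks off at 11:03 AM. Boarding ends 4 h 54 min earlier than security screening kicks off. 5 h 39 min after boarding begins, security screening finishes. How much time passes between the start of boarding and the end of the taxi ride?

329 minutes

Security screening ends at 11:03 AM + 339 min = 4:42 PM.
Security screening starts at 4:42 PM − 10 min = 4:32 PM.
Boarding ends at 4:32 PM − 294 min = 11:38 AM.
The taxi ride ends at 11:38 AM + 294 min = 4:32 PM.
From 11:03 AM to 4:32 PM is 329 minutes.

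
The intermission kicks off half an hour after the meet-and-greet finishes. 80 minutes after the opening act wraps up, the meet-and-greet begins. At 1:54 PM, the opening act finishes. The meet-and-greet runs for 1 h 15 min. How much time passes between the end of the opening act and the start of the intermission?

3 hours 5 minutes

The meet-and-greet starts at 1:54 PM + 80 min = 3:14 PM.
The meet-and-greet ends at 3:14 PM + 75 min = 4:29 PM.
The intermission starts at 4:29 PM + 30 min = 4:59 PM.
From 1:54 PM to 4:59 PM is 3 hours 5 minutes.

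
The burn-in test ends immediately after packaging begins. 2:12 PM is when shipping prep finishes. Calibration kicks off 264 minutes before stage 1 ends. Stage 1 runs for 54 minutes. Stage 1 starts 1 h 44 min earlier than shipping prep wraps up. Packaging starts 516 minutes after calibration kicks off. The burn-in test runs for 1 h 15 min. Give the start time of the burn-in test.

Stage 1 starts at 2:12 PM − 104 min = 12:28 PM.
Stage 1 ends at 12:28 PM + 54 min = 1:22 PM.
Calibration starts at 1:22 PM − 264 min = 8:58 AM.
Packaging starts at 8:58 AM + 516 min = 5:34 PM.
So the burn-in test ends at 5:34 PM.
The burn-in test starts at 5:34 PM − 75 min = 4:19 PM.

4:19 PM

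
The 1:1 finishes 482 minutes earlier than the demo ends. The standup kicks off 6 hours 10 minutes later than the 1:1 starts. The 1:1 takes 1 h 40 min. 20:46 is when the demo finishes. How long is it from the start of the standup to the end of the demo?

3 h 32 min

The 1:1 ends at 20:46 − 482 min = 12:44.
The 1:1 starts at 12:44 − 100 min = 11:04.
The standup starts at 11:04 + 370 min = 17:14.
From 17:14 to 20:46 is 3 h 32 min.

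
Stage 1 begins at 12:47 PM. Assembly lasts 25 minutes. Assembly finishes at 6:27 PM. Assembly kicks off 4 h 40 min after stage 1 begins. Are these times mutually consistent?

No

Assembly starts at 12:47 PM + 280 min = 5:27 PM.
Assembly ends at 5:27 PM + 25 min = 5:52 PM.
But assembly is also said to end at 6:27 PM — a 35-minute conflict.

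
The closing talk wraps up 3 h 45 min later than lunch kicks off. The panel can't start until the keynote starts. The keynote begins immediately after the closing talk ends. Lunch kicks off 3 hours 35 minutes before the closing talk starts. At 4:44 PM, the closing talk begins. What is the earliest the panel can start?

4:54 PM

Lunch starts at 4:44 PM − 215 min = 1:09 PM.
The closing talk ends at 1:09 PM + 225 min = 4:54 PM.
So the keynote starts at 4:54 PM.
The panel is bounded by the keynote, so the earliest it can start is 4:54 PM.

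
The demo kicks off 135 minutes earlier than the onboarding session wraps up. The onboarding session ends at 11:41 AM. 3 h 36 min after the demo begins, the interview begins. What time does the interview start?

The demo starts at 11:41 AM − 135 min = 9:26 AM.
The interview starts at 9:26 AM + 216 min = 1:02 PM.

1:02 PM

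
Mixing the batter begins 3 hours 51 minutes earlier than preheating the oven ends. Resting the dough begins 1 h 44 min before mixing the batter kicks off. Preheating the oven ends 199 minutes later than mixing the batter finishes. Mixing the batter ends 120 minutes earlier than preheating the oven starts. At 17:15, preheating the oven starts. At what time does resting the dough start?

Mixing the batter ends at 17:15 − 120 min = 15:15.
Preheating the oven ends at 15:15 + 199 min = 18:34.
Mixing the batter starts at 18:34 − 231 min = 14:43.
Resting the dough starts at 14:43 − 104 min = 12:59.

12:59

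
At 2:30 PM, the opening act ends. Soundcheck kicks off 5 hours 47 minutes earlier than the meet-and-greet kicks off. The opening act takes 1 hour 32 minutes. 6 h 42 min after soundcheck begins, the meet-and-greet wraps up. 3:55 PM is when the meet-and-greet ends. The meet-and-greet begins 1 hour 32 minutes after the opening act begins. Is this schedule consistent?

No

The opening act starts at 2:30 PM − 92 min = 12:58 PM.
The meet-and-greet starts at 12:58 PM + 92 min = 2:30 PM.
Soundcheck starts at 2:30 PM − 347 min = 8:43 AM.
The meet-and-greet ends at 8:43 AM + 402 min = 3:25 PM.
But the meet-and-greet is also said to end at 3:55 PM — a 30-minute conflict.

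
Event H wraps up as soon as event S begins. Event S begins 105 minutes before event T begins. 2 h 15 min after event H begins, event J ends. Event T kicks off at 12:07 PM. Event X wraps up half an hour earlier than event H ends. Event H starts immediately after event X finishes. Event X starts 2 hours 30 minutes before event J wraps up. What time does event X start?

9:37 AM

Event S starts at 12:07 PM − 105 min = 10:22 AM.
So event H ends at 10:22 AM.
Event X ends at 10:22 AM − 30 min = 9:52 AM.
So event H starts at 9:52 AM.
Event J ends at 9:52 AM + 135 min = 12:07 PM.
Event X starts at 12:07 PM − 150 min = 9:37 AM.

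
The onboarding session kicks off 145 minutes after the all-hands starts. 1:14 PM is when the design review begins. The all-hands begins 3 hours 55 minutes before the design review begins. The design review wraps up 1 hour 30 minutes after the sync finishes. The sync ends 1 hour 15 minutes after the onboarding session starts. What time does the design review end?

The all-hands starts at 1:14 PM − 235 min = 9:19 AM.
The onboarding session starts at 9:19 AM + 145 min = 11:44 AM.
The sync ends at 11:44 AM + 75 min = 12:59 PM.
The design review ends at 12:59 PM + 90 min = 2:29 PM.

2:29 PM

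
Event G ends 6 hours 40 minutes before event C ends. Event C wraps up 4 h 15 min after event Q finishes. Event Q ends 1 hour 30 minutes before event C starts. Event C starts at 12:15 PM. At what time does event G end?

8:20 AM

Event Q ends at 12:15 PM − 90 min = 10:45 AM.
Event C ends at 10:45 AM + 255 min = 3:00 PM.
Event G ends at 3:00 PM − 400 min = 8:20 AM.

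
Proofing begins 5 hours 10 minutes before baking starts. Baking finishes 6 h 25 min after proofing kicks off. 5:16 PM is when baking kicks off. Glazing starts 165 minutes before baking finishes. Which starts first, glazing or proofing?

Proofing starts at 5:16 PM − 310 min = 12:06 PM.
Baking ends at 12:06 PM + 385 min = 6:31 PM.
Glazing starts at 6:31 PM − 165 min = 3:46 PM.
Glazing starts at 3:46 PM and proofing starts at 12:06 PM, so proofing is first.

proofing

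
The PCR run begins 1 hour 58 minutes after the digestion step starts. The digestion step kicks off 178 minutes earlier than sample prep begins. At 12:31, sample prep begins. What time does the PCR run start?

11:31

The digestion step starts at 12:31 − 178 min = 09:33.
The PCR run starts at 09:33 + 118 min = 11:31.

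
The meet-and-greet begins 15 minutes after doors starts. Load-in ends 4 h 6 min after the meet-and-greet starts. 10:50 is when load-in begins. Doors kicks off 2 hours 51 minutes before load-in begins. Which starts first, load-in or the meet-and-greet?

the meet-and-greet

Doors starts at 10:50 − 171 min = 07:59.
The meet-and-greet starts at 07:59 + 15 min = 08:14.
Load-in starts at 10:50 and the meet-and-greet starts at 08:14, so the meet-and-greet is first.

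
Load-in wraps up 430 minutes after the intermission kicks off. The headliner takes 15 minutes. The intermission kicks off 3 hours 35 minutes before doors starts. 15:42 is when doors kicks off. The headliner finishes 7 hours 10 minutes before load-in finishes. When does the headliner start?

11:52

The intermission starts at 15:42 − 215 min = 12:07.
Load-in ends at 12:07 + 430 min = 19:17.
The headliner ends at 19:17 − 430 min = 12:07.
The headliner starts at 12:07 − 15 min = 11:52.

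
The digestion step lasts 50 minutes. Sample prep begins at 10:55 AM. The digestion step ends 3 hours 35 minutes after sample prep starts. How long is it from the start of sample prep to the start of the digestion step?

165 minutes

The digestion step ends at 10:55 AM + 215 min = 2:30 PM.
The digestion step starts at 2:30 PM − 50 min = 1:40 PM.
From 10:55 AM to 1:40 PM is 165 minutes.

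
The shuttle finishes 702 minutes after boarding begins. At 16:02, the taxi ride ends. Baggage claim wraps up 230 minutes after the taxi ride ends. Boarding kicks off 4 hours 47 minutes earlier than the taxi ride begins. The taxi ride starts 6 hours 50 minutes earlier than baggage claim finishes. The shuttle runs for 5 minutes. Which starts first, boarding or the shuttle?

Baggage claim ends at 16:02 + 230 min = 19:52.
The taxi ride starts at 19:52 − 410 min = 13:02.
Boarding starts at 13:02 − 287 min = 08:15.
The shuttle ends at 08:15 + 702 min = 19:57.
The shuttle starts at 19:57 − 5 min = 19:52.
Boarding starts at 08:15 and the shuttle starts at 19:52, so boarding is first.

boarding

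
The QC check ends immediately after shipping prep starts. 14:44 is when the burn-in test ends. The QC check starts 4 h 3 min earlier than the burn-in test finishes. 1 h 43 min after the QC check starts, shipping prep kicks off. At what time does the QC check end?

12:24

The QC check starts at 14:44 − 243 min = 10:41.
Shipping prep starts at 10:41 + 103 min = 12:24.
So the QC check ends at 12:24.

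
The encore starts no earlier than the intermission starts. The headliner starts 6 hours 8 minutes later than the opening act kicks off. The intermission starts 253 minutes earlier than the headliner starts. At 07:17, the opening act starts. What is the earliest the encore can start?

09:12

The headliner starts at 07:17 + 368 min = 13:25.
The intermission starts at 13:25 − 253 min = 09:12.
The encore is bounded by the intermission, so the earliest it can start is 09:12.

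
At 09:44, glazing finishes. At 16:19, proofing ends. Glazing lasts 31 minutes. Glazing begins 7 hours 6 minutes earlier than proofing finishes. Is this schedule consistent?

Glazing starts at 16:19 − 426 min = 09:13.
Glazing ends at 09:13 + 31 min = 09:44.
That matches the stated 09:44, so the schedule is consistent.

Yes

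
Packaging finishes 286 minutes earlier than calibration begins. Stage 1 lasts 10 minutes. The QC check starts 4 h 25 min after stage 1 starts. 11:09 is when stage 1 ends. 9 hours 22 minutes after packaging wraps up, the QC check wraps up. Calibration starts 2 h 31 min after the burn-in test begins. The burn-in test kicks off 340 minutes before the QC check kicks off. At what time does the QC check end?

16:51

Stage 1 starts at 11:09 − 10 min = 10:59.
The QC check starts at 10:59 + 265 min = 15:24.
The burn-in test starts at 15:24 − 340 min = 09:44.
Calibration starts at 09:44 + 151 min = 12:15.
Packaging ends at 12:15 − 286 min = 07:29.
The QC check ends at 07:29 + 562 min = 16:51.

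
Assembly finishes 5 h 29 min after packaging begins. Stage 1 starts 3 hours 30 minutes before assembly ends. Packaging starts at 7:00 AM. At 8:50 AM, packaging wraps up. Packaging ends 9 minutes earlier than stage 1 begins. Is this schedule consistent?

Assembly ends at 7:00 AM + 329 min = 12:29 PM.
Stage 1 starts at 12:29 PM − 210 min = 8:59 AM.
Packaging ends at 8:59 AM − 9 min = 8:50 AM.
That matches the stated 8:50 AM, so the schedule is consistent.

Yes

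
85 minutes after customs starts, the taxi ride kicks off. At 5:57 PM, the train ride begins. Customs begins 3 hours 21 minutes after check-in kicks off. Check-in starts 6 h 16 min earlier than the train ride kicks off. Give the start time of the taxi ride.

Check-in starts at 5:57 PM − 376 min = 11:41 AM.
Customs starts at 11:41 AM + 201 min = 3:02 PM.
The taxi ride starts at 3:02 PM + 85 min = 4:27 PM.

4:27 PM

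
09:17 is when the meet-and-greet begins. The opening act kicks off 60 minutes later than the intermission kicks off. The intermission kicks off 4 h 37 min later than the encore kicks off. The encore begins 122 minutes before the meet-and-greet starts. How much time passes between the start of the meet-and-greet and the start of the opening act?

215 minutes

The encore starts at 09:17 − 122 min = 07:15.
The intermission starts at 07:15 + 277 min = 11:52.
The opening act starts at 11:52 + 60 min = 12:52.
From 09:17 to 12:52 is 215 minutes.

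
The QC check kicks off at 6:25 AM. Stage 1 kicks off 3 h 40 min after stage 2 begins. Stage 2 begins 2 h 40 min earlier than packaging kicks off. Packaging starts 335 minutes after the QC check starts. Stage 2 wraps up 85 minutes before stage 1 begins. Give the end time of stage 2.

11:35 AM

Packaging starts at 6:25 AM + 335 min = 12:00 PM.
Stage 2 starts at 12:00 PM − 160 min = 9:20 AM.
Stage 1 starts at 9:20 AM + 220 min = 1:00 PM.
Stage 2 ends at 1:00 PM − 85 min = 11:35 AM.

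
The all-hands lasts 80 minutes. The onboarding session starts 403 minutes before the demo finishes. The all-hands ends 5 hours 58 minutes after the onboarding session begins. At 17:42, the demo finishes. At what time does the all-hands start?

15:37

The onboarding session starts at 17:42 − 403 min = 10:59.
The all-hands ends at 10:59 + 358 min = 16:57.
The all-hands starts at 16:57 − 80 min = 15:37.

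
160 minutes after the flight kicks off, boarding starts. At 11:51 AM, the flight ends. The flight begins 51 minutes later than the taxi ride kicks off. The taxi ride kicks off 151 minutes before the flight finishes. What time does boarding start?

12:51 PM

The taxi ride starts at 11:51 AM − 151 min = 9:20 AM.
The flight starts at 9:20 AM + 51 min = 10:11 AM.
Boarding starts at 10:11 AM + 160 min = 12:51 PM.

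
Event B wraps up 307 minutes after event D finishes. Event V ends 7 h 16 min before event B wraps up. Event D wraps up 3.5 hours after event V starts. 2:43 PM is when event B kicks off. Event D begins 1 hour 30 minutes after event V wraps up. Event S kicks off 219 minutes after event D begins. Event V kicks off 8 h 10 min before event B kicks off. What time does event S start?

1:03 PM

Event V starts at 2:43 PM − 490 min = 6:33 AM.
Event D ends at 6:33 AM + 210 min = 10:03 AM.
Event B ends at 10:03 AM + 307 min = 3:10 PM.
Event V ends at 3:10 PM − 436 min = 7:54 AM.
Event D starts at 7:54 AM + 90 min = 9:24 AM.
Event S starts at 9:24 AM + 219 min = 1:03 PM.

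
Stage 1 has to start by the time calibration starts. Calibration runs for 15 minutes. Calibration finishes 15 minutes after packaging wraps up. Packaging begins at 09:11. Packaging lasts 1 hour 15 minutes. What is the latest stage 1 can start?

Packaging ends at 09:11 + 75 min = 10:26.
Calibration ends at 10:26 + 15 min = 10:41.
Calibration starts at 10:41 − 15 min = 10:26.
Stage 1 is bounded by calibration, so the latest it can start is 10:26.

10:26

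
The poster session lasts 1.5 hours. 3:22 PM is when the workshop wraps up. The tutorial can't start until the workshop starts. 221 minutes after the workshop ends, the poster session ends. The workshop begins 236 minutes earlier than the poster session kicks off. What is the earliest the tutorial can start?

1:37 PM

The poster session ends at 3:22 PM + 221 min = 7:03 PM.
The poster session starts at 7:03 PM − 90 min = 5:33 PM.
The workshop starts at 5:33 PM − 236 min = 1:37 PM.
The tutorial is bounded by the workshop, so the earliest it can start is 1:37 PM.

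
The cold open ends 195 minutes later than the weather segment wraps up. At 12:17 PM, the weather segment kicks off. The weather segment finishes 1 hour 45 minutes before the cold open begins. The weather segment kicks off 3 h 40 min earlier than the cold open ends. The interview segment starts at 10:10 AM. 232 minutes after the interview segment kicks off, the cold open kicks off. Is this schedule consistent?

The cold open starts at 10:10 AM + 232 min = 2:02 PM.
The weather segment ends at 2:02 PM − 105 min = 12:17 PM.
The cold open ends at 12:17 PM + 195 min = 3:32 PM.
The weather segment starts at 3:32 PM − 220 min = 11:52 AM.
But the weather segment is also said to start at 12:17 PM — a 25-minute conflict.

No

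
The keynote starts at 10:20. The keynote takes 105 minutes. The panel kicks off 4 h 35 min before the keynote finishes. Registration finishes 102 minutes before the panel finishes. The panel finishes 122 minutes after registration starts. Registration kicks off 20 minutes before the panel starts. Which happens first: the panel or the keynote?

the panel

The keynote ends at 10:20 + 105 min = 12:05.
The panel starts at 12:05 − 275 min = 07:30.
The panel starts at 07:30 and the keynote starts at 10:20, so the panel is first.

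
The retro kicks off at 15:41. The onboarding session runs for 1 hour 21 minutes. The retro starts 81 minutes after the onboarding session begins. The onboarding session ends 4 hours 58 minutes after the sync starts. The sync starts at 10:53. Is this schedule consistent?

The onboarding session ends at 10:53 + 298 min = 15:51.
The onboarding session starts at 15:51 − 81 min = 14:30.
The retro starts at 14:30 + 81 min = 15:51.
But the retro is also said to start at 15:41 — a 10-minute conflict.

No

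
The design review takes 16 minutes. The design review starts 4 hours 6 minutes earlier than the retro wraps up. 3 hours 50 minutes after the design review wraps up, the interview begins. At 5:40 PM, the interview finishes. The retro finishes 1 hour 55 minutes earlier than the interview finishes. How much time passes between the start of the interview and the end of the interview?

1 h 55 min

The retro ends at 5:40 PM − 115 min = 3:45 PM.
The design review starts at 3:45 PM − 246 min = 11:39 AM.
The design review ends at 11:39 AM + 16 min = 11:55 AM.
The interview starts at 11:55 AM + 230 min = 3:45 PM.
From 3:45 PM to 5:40 PM is 1 h 55 min.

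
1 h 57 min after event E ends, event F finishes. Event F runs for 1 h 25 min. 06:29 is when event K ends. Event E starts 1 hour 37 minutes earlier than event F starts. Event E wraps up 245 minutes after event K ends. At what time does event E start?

Event E ends at 06:29 + 245 min = 10:34.
Event F ends at 10:34 + 117 min = 12:31.
Event F starts at 12:31 − 85 min = 11:06.
Event E starts at 11:06 − 97 min = 09:29.

09:29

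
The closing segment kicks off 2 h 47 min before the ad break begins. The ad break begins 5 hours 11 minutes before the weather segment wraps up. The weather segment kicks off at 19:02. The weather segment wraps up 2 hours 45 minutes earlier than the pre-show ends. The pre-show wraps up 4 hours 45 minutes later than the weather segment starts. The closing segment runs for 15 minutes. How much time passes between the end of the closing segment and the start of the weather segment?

The pre-show ends at 19:02 + 285 min = 23:47.
The weather segment ends at 23:47 − 165 min = 21:02.
The ad break starts at 21:02 − 311 min = 15:51.
The closing segment starts at 15:51 − 167 min = 13:04.
The closing segment ends at 13:04 + 15 min = 13:19.
From 13:19 to 19:02 is 5 h 43 min.

5 h 43 min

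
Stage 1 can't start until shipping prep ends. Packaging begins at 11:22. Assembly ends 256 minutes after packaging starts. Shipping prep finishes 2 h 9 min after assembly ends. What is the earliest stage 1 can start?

17:47

Assembly ends at 11:22 + 256 min = 15:38.
Shipping prep ends at 15:38 + 129 min = 17:47.
Stage 1 is bounded by shipping prep, so the earliest it can start is 17:47.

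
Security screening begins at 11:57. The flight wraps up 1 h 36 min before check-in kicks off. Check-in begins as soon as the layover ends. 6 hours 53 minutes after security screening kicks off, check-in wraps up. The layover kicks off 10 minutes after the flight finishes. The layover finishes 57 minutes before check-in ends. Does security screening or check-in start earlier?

Check-in ends at 11:57 + 413 min = 18:50.
The layover ends at 18:50 − 57 min = 17:53.
So check-in starts at 17:53.
Security screening starts at 11:57 and check-in starts at 17:53, so security screening is first.

security screening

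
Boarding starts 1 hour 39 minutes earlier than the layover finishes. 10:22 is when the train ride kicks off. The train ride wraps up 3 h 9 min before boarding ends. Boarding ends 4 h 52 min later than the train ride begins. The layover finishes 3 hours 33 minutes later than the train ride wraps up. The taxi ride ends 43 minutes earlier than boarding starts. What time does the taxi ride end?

Boarding ends at 10:22 + 292 min = 15:14.
The train ride ends at 15:14 − 189 min = 12:05.
The layover ends at 12:05 + 213 min = 15:38.
Boarding starts at 15:38 − 99 min = 13:59.
The taxi ride ends at 13:59 − 43 min = 13:16.

13:16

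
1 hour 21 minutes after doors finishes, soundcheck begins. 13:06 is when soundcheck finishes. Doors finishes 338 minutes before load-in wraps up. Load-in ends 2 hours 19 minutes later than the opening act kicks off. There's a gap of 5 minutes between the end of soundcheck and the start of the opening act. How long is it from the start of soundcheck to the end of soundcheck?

1 hour 53 minutes

The opening act starts at 13:06 + 5 min = 13:11.
Load-in ends at 13:11 + 139 min = 15:30.
Doors ends at 15:30 − 338 min = 09:52.
Soundcheck starts at 09:52 + 81 min = 11:13.
From 11:13 to 13:06 is 1 hour 53 minutes.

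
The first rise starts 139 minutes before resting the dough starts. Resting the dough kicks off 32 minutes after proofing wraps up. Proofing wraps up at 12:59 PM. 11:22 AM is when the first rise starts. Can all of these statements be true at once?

Resting the dough starts at 12:59 PM + 32 min = 1:31 PM.
The first rise starts at 1:31 PM − 139 min = 11:12 AM.
But the first rise is also said to start at 11:22 AM — a 10-minute conflict.

No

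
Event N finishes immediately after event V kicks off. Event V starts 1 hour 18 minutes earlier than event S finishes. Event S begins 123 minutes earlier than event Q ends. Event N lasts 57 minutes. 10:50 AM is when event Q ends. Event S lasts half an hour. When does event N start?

Event S starts at 10:50 AM − 123 min = 8:47 AM.
Event S ends at 8:47 AM + 30 min = 9:17 AM.
Event V starts at 9:17 AM − 78 min = 7:59 AM.
So event N ends at 7:59 AM.
Event N starts at 7:59 AM − 57 min = 7:02 AM.

7:02 AM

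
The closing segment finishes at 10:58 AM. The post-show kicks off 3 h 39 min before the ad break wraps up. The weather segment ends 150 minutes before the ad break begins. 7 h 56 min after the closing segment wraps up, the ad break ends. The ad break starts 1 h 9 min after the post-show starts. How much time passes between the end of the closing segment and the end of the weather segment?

2 h 56 min

The ad break ends at 10:58 AM + 476 min = 6:54 PM.
The post-show starts at 6:54 PM − 219 min = 3:15 PM.
The ad break starts at 3:15 PM + 69 min = 4:24 PM.
The weather segment ends at 4:24 PM − 150 min = 1:54 PM.
From 10:58 AM to 1:54 PM is 2 h 56 min.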